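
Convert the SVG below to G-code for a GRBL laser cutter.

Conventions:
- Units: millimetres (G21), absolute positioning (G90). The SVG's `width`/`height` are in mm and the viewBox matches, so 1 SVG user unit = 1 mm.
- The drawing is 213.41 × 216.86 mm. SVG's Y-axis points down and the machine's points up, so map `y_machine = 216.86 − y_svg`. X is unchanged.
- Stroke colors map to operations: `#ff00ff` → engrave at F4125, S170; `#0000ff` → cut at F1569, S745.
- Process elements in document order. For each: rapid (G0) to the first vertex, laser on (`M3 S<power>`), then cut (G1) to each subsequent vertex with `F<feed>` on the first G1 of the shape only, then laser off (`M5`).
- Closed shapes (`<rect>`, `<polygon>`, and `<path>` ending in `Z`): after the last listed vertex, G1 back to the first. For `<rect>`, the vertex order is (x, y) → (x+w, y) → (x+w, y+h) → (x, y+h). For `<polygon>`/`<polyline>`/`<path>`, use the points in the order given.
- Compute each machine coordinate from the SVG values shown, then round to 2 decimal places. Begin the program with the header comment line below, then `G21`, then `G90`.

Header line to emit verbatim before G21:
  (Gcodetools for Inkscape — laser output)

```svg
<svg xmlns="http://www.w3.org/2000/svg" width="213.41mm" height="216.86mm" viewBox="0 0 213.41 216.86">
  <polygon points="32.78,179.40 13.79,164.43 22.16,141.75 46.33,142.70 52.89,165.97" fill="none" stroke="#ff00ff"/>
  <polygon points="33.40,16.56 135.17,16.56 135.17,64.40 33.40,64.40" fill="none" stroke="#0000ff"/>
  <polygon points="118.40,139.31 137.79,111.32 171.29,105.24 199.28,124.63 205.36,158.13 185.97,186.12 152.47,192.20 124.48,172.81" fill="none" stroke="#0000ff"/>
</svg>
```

(Gcodetools for Inkscape — laser output)
G21
G90
G0 X32.78 Y37.46
M3 S170
G1 X13.79 Y52.43 F4125
G1 X22.16 Y75.11
G1 X46.33 Y74.16
G1 X52.89 Y50.89
G1 X32.78 Y37.46
M5
G0 X33.40 Y200.30
M3 S745
G1 X135.17 Y200.30 F1569
G1 X135.17 Y152.46
G1 X33.40 Y152.46
G1 X33.40 Y200.30
M5
G0 X118.40 Y77.55
M3 S745
G1 X137.79 Y105.54 F1569
G1 X171.29 Y111.62
G1 X199.28 Y92.23
G1 X205.36 Y58.73
G1 X185.97 Y30.74
G1 X152.47 Y24.66
G1 X124.48 Y44.05
G1 X118.40 Y77.55
M5

Since the viewBox matches the mm dimensions, user units are millimetres directly. The only transform is the Y-flip y_m = 216.86 − y_svg.

Shape 1 is a regular polygon drawn with `<polygon>`. Its stroke #ff00ff means engrave at S170, F4125. After flipping Y the toolpath is (32.78,37.46) → (13.79,52.43) → (22.16,75.11) → (46.33,74.16) → (52.89,50.89) → (32.78,37.46), returning to the start.

Shape 2 is a rectangle drawn with `<polygon>`. Its stroke #0000ff means cut at S745, F1569. After flipping Y the toolpath is (33.40,200.30) → (135.17,200.30) → (135.17,152.46) → (33.40,152.46) → (33.40,200.30), returning to the start.

Shape 3 is a regular polygon drawn with `<polygon>`. Its stroke #0000ff means cut at S745, F1569. After flipping Y the toolpath is (118.40,77.55) → (137.79,105.54) → (171.29,111.62) → (199.28,92.23) → (205.36,58.73) → (185.97,30.74) → (152.47,24.66) → (124.48,44.05) → (118.40,77.55), returning to the start.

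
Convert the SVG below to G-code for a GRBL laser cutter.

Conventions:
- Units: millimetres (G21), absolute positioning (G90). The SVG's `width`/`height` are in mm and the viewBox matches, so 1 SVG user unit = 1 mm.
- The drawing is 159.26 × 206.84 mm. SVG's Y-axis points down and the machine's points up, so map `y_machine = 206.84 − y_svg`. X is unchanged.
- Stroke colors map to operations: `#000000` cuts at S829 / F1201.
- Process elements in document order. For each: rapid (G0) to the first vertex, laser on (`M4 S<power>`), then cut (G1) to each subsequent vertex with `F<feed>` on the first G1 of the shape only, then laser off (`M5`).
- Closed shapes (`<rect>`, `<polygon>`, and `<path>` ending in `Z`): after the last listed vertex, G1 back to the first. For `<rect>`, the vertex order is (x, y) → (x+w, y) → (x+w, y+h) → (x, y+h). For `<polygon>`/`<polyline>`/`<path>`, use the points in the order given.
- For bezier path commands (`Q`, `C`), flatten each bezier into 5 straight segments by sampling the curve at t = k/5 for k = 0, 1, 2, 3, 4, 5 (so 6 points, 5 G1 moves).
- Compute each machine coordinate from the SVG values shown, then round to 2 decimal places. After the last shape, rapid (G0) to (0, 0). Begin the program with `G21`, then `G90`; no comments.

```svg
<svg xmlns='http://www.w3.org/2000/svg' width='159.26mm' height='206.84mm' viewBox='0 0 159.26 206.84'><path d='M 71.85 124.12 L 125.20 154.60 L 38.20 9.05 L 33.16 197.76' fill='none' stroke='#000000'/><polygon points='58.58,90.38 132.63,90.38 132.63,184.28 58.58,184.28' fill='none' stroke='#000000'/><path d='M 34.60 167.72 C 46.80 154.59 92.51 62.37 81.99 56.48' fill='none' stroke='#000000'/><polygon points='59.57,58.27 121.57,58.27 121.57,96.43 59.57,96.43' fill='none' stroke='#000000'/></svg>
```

Since the viewBox matches the mm dimensions, user units are millimetres directly. The only transform is the Y-flip y_m = 206.84 − y_svg.

Shape 1 is a open polyline drawn with `<path>`. Its stroke #000000 means cut at S829, F1201. After flipping Y the toolpath is (71.85,82.72) → (125.20,52.24) → (38.20,197.79) → (33.16,9.08).

Shape 2 is a rectangle drawn with `<polygon>`. Its stroke #000000 means cut at S829, F1201. After flipping Y the toolpath is (58.58,116.46) → (132.63,116.46) → (132.63,22.56) → (58.58,22.56) → (58.58,116.46), returning to the start.

Shape 3 is a cubic bezier drawn with `<path>`. Its stroke #000000 means cut at S829, F1201. After flipping Y the toolpath is (34.60,39.12) → (45.22,55.17) → (59.58,82.25) → (73.37,112.44) → (82.27,137.79) → (81.99,150.36).

Shape 4 is a rectangle drawn with `<polygon>`. Its stroke #000000 means cut at S829, F1201. After flipping Y the toolpath is (59.57,148.57) → (121.57,148.57) → (121.57,110.41) → (59.57,110.41) → (59.57,148.57), returning to the start.

G21
G90
G0 X71.85 Y82.72
M4 S829
G1 X125.20 Y52.24 F1201
G1 X38.20 Y197.79
G1 X33.16 Y9.08
M5
G0 X58.58 Y116.46
M4 S829
G1 X132.63 Y116.46 F1201
G1 X132.63 Y22.56
G1 X58.58 Y22.56
G1 X58.58 Y116.46
M5
G0 X34.60 Y39.12
M4 S829
G1 X45.22 Y55.17 F1201
G1 X59.58 Y82.25
G1 X73.37 Y112.44
G1 X82.27 Y137.79
G1 X81.99 Y150.36
M5
G0 X59.57 Y148.57
M4 S829
G1 X121.57 Y148.57 F1201
G1 X121.57 Y110.41
G1 X59.57 Y110.41
G1 X59.57 Y148.57
M5
G0 X0.00 Y0.00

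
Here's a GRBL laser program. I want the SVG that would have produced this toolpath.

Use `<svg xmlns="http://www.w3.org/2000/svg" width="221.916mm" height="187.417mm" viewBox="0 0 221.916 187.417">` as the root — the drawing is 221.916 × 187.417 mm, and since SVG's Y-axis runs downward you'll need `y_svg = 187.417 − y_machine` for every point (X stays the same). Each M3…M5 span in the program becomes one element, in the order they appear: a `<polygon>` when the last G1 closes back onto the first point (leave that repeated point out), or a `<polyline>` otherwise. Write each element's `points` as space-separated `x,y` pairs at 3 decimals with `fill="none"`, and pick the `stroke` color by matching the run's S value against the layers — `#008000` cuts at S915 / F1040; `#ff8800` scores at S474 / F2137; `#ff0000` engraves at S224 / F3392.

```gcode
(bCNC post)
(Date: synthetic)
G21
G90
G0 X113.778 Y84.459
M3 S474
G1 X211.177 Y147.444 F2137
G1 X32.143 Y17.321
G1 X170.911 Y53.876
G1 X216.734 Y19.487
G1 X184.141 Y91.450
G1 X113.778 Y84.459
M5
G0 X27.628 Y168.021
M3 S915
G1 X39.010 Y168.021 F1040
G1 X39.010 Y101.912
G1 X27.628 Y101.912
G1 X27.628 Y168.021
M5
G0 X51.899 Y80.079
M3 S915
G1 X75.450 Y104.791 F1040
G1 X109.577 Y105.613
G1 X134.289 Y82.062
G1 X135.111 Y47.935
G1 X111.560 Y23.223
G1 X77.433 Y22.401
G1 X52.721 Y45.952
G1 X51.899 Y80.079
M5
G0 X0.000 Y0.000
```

<svg xmlns="http://www.w3.org/2000/svg" width="221.916mm" height="187.417mm" viewBox="0 0 221.916 187.417">
  <polygon points="113.778,102.958 211.177,39.973 32.143,170.096 170.911,133.541 216.734,167.930 184.141,95.967" fill="none" stroke="#ff8800"/>
  <polygon points="27.628,19.396 39.010,19.396 39.010,85.505 27.628,85.505" fill="none" stroke="#008000"/>
  <polygon points="51.899,107.338 75.450,82.626 109.577,81.804 134.289,105.355 135.111,139.482 111.560,164.194 77.433,165.016 52.721,141.465" fill="none" stroke="#008000"/>
</svg>

y_svg = 187.417 − y_m.

[1] S474→`#ff8800` (score); closed run; points: 113.778,102.958 211.177,39.973 32.143,170.096 170.911,133.541 216.734,167.930 184.141,95.967

[2] S915→`#008000` (cut); closed run; points: 27.628,19.396 39.010,19.396 39.010,85.505 27.628,85.505

[3] S915→`#008000` (cut); closed run; points: 51.899,107.338 75.450,82.626 109.577,81.804 134.289,105.355 135.111,139.482 111.560,164.194 77.433,165.016 52.721,141.465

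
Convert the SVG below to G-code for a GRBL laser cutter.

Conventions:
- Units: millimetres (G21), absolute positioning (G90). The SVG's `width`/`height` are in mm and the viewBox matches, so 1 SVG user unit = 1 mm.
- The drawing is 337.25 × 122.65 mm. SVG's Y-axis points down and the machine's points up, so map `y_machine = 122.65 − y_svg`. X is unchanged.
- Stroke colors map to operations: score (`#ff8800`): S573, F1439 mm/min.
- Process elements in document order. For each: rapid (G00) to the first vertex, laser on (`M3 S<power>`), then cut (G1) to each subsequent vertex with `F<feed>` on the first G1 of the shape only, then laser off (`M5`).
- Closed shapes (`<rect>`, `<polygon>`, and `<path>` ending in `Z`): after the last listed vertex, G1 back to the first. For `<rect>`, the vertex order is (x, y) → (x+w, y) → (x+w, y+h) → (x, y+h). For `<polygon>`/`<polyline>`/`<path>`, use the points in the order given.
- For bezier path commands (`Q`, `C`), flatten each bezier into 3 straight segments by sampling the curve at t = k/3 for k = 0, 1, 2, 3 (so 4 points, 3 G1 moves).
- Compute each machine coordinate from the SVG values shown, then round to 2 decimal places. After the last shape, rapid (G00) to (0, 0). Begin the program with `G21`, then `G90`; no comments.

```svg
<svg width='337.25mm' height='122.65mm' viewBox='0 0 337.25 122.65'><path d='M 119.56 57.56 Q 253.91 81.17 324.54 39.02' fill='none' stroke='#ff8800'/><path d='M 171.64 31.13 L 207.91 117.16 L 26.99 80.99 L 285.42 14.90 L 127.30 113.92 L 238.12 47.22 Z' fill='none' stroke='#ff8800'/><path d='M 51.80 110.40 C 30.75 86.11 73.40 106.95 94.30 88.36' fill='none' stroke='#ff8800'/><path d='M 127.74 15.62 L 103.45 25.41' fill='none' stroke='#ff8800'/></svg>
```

1 u = 1 mm; y_m = 122.65 − y.

[1] `<path>` quadratic bezier, #ff8800→score S573 F1439: (119.56,65.09) → (202.05,56.66) → (270.37,62.84) → (324.54,83.63)

[2] `<path>` closed polygon, #ff8800→score S573 F1439: (171.64,91.52) → (207.91,5.49) → (26.99,41.66) → (285.42,107.75) → (127.30,8.73) → (238.12,75.43) → (171.64,91.52) (closed)

[3] `<path>` cubic bezier, #ff8800→score S573 F1439: (51.80,12.25) → (48.82,24.63) → (69.31,25.71) → (94.30,34.29)

[4] `<path>` line segment, #ff8800→score S573 F1439: (127.74,107.03) → (103.45,97.24)

G21
G90
G00 X119.56 Y65.09
M3 S573
G1 X202.05 Y56.66 F1439
G1 X270.37 Y62.84
G1 X324.54 Y83.63
M5
G00 X171.64 Y91.52
M3 S573
G1 X207.91 Y5.49 F1439
G1 X26.99 Y41.66
G1 X285.42 Y107.75
G1 X127.30 Y8.73
G1 X238.12 Y75.43
G1 X171.64 Y91.52
M5
G00 X51.80 Y12.25
M3 S573
G1 X48.82 Y24.63 F1439
G1 X69.31 Y25.71
G1 X94.30 Y34.29
M5
G00 X127.74 Y107.03
M3 S573
G1 X103.45 Y97.24 F1439
M5
G00 X0.00 Y0.00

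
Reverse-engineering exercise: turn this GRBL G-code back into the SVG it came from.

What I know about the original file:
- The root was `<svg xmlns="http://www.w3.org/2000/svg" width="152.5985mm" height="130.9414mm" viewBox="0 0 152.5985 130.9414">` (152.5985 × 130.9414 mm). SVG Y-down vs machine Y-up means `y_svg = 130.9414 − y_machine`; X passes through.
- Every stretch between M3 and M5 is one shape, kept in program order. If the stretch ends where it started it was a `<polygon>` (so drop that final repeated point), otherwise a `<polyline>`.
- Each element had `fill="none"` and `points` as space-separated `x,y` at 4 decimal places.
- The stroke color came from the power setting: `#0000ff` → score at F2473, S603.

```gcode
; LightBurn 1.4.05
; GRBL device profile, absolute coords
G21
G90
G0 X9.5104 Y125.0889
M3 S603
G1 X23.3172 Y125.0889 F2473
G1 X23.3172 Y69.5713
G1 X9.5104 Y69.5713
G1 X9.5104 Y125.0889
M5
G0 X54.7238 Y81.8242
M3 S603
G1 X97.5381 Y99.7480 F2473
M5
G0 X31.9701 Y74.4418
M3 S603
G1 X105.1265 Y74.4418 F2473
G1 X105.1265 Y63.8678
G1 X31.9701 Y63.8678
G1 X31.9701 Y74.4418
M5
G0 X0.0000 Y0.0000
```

Machine Y-up, SVG Y-down with viewBox height 130.9414, so y_svg = 130.9414 − y_machine; X carries over. Every run uses S603, so all elements get stroke `#0000ff` (score).

Run 1: The run returns to its start, so emit a `<polygon>` with points (Y-flipped): 9.5104,5.8525 23.3172,5.8525 23.3172,61.3701 9.5104,61.3701.

Run 2: The run is open, so emit a `<polyline>` with points (Y-flipped): 54.7238,49.1172 97.5381,31.1934.

Run 3: The run returns to its start, so emit a `<polygon>` with points (Y-flipped): 31.9701,56.4996 105.1265,56.4996 105.1265,67.0736 31.9701,67.0736.

<svg xmlns="http://www.w3.org/2000/svg" width="152.5985mm" height="130.9414mm" viewBox="0 0 152.5985 130.9414">
  <polygon points="9.5104,5.8525 23.3172,5.8525 23.3172,61.3701 9.5104,61.3701" fill="none" stroke="#0000ff"/>
  <polyline points="54.7238,49.1172 97.5381,31.1934" fill="none" stroke="#0000ff"/>
  <polygon points="31.9701,56.4996 105.1265,56.4996 105.1265,67.0736 31.9701,67.0736" fill="none" stroke="#0000ff"/>
</svg>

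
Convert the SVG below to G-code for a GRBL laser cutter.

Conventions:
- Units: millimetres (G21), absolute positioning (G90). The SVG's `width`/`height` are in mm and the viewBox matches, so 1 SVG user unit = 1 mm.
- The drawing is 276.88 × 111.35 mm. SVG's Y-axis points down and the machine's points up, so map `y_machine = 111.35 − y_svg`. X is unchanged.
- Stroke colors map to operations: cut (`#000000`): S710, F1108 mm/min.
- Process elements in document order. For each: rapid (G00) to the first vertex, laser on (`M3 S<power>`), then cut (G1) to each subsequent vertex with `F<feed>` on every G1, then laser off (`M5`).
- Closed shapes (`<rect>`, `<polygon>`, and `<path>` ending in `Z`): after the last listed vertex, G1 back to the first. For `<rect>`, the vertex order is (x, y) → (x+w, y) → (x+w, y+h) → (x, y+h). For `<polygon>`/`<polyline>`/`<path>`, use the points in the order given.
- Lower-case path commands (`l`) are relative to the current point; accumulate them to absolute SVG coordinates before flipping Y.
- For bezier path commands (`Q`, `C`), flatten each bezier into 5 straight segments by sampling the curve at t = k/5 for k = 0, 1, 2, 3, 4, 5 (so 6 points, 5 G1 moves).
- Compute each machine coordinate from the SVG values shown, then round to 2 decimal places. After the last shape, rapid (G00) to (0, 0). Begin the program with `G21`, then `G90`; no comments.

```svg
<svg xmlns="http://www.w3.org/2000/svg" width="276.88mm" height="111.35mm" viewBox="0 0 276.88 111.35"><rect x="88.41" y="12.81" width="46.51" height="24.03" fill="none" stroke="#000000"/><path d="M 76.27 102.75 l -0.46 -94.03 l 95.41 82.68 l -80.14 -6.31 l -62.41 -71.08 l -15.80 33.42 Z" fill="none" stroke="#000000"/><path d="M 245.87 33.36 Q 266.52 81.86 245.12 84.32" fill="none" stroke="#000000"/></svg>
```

G21
G90
G00 X88.41 Y98.54
M3 S710
G1 X134.92 Y98.54 F1108
G1 X134.92 Y74.51 F1108
G1 X88.41 Y74.51 F1108
G1 X88.41 Y98.54 F1108
M5
G00 X76.27 Y8.60
M3 S710
G1 X75.81 Y102.63 F1108
G1 X171.22 Y19.95 F1108
G1 X91.08 Y26.26 F1108
G1 X28.67 Y97.34 F1108
G1 X12.87 Y63.92 F1108
G1 X76.27 Y8.60 F1108
M5
G00 X245.87 Y77.99
M3 S710
G1 X252.45 Y60.43 F1108
G1 X255.66 Y46.56 F1108
G1 X255.51 Y36.36 F1108
G1 X252.00 Y29.86 F1108
G1 X245.12 Y27.03 F1108
M5
G00 X0.00 Y0.00

Since the viewBox matches the mm dimensions, user units are millimetres directly. The only transform is the Y-flip y_m = 111.35 − y_svg.

Shape 1 is a rectangle drawn with `<rect>`. Its stroke #000000 means cut at S710, F1108. After flipping Y the toolpath is (88.41,98.54) → (134.92,98.54) → (134.92,74.51) → (88.41,74.51) → (88.41,98.54), returning to the start.

Shape 2 is a closed polygon drawn with `<path>`. Its stroke #000000 means cut at S710, F1108. After flipping Y the toolpath is (76.27,8.60) → (75.81,102.63) → (171.22,19.95) → (91.08,26.26) → (28.67,97.34) → (12.87,63.92) → (76.27,8.60), returning to the start.

Shape 3 is a quadratic bezier drawn with `<path>`. Its stroke #000000 means cut at S710, F1108. After flipping Y the toolpath is (245.87,77.99) → (252.45,60.43) → (255.66,46.56) → (255.51,36.36) → (252.00,29.86) → (245.12,27.03).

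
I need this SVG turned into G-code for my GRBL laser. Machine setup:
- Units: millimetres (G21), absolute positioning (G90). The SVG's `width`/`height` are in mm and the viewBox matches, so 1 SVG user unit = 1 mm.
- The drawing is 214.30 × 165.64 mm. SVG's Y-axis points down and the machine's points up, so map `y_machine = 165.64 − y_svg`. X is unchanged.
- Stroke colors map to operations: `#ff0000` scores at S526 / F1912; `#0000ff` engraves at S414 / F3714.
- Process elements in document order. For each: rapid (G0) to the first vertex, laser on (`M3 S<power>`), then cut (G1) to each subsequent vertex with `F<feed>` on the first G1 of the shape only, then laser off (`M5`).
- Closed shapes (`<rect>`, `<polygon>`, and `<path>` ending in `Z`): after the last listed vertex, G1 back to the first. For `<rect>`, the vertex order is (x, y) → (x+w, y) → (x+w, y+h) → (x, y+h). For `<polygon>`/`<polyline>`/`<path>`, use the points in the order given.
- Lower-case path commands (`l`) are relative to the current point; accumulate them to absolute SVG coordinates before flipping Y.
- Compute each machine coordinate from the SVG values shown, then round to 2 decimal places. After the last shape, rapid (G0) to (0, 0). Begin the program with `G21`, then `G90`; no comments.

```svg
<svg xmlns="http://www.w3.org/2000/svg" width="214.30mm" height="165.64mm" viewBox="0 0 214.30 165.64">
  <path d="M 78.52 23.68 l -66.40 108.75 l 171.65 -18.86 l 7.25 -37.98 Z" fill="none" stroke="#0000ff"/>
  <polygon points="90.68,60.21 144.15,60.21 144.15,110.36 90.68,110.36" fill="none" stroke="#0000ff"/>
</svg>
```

G21
G90
G0 X78.52 Y141.96
M3 S414
G1 X12.12 Y33.21 F3714
G1 X183.77 Y52.07
G1 X191.02 Y90.05
G1 X78.52 Y141.96
M5
G0 X90.68 Y105.43
M3 S414
G1 X144.15 Y105.43 F3714
G1 X144.15 Y55.28
G1 X90.68 Y55.28
G1 X90.68 Y105.43
M5
G0 X0.00 Y0.00

viewBox `0 0 214.30 165.64` with mm width/height → 1 unit = 1 mm. Flip: y_m = 165.64 − y_svg.

**Shape 1** — `<path>` closed polygon, stroke `#0000ff` → engrave (S414, F3714). Machine vertices: (78.52,141.96) → (12.12,33.21) → (183.77,52.07) → (191.02,90.05) → (78.52,141.96). Closed: final G1 returns to the first vertex.

**Shape 2** — `<polygon>` rectangle, stroke `#0000ff` → engrave (S414, F3714). Machine vertices: (90.68,105.43) → (144.15,105.43) → (144.15,55.28) → (90.68,55.28) → (90.68,105.43). Closed: final G1 returns to the first vertex.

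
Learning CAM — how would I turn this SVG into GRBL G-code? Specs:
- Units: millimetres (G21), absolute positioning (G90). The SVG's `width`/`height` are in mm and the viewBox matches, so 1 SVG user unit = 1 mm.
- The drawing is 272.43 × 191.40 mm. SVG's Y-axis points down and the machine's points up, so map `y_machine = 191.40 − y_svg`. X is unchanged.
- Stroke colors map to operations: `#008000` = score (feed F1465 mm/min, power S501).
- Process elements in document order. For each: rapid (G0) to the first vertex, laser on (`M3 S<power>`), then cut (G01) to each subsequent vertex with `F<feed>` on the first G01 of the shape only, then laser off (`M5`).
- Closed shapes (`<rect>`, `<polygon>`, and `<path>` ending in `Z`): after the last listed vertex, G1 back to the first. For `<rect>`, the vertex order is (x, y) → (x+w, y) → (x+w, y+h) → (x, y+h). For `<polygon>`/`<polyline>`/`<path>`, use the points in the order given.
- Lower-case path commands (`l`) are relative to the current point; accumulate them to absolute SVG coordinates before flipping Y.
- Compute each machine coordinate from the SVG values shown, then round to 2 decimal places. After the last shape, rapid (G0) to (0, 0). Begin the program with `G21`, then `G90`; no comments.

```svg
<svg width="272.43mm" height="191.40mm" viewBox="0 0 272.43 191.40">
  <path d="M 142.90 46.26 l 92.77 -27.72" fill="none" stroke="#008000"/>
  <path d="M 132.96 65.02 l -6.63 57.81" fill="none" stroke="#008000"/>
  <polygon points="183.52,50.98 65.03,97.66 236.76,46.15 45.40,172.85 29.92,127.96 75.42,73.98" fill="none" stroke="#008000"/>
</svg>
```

Since the viewBox matches the mm dimensions, user units are millimetres directly. The only transform is the Y-flip y_m = 191.40 − y_svg.

Shape 1 is a line segment drawn with `<path>`. Its stroke #008000 means score at S501, F1465. After flipping Y the toolpath is (142.90,145.14) → (235.67,172.86).

Shape 2 is a line segment drawn with `<path>`. Its stroke #008000 means score at S501, F1465. After flipping Y the toolpath is (132.96,126.38) → (126.33,68.57).

Shape 3 is a closed polygon drawn with `<polygon>`. Its stroke #008000 means score at S501, F1465. After flipping Y the toolpath is (183.52,140.42) → (65.03,93.74) → (236.76,145.25) → (45.40,18.55) → (29.92,63.44) → (75.42,117.42) → (183.52,140.42), returning to the start.

G21
G90
G0 X142.90 Y145.14
M3 S501
G01 X235.67 Y172.86 F1465
M5
G0 X132.96 Y126.38
M3 S501
G01 X126.33 Y68.57 F1465
M5
G0 X183.52 Y140.42
M3 S501
G01 X65.03 Y93.74 F1465
G01 X236.76 Y145.25
G01 X45.40 Y18.55
G01 X29.92 Y63.44
G01 X75.42 Y117.42
G01 X183.52 Y140.42
M5
G0 X0.00 Y0.00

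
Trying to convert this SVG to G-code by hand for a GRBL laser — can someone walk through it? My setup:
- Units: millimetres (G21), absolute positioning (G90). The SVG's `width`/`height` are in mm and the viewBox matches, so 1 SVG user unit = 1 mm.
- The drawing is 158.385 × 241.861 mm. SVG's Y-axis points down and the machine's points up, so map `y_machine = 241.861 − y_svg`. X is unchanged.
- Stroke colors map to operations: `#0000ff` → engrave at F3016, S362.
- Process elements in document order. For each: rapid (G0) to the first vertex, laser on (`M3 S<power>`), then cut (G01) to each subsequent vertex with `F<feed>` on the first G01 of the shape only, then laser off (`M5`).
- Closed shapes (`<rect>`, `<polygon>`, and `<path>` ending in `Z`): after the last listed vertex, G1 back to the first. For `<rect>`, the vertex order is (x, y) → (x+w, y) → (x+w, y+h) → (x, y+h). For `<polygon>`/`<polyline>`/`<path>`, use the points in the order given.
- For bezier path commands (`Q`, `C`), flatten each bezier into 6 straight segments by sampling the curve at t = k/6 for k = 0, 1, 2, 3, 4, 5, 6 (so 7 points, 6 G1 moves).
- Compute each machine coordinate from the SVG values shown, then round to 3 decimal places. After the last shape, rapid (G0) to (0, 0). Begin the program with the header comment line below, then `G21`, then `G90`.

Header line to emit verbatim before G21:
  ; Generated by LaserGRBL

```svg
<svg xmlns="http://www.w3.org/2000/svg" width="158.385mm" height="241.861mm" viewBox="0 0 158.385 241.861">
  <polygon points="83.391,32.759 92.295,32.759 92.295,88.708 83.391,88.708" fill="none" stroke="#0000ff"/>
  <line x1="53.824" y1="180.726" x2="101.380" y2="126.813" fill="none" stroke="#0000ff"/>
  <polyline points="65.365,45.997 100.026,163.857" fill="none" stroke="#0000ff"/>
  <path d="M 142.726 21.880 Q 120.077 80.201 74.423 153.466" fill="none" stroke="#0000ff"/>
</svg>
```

viewBox `0 0 158.385 241.861` with mm width/height → 1 unit = 1 mm. Flip: y_m = 241.861 − y_svg.

**Shape 1** — `<polygon>` rectangle, stroke `#0000ff` → engrave (S362, F3016). Machine vertices: (83.391,209.102) → (92.295,209.102) → (92.295,153.153) → (83.391,153.153) → (83.391,209.102). Closed: final G1 returns to the first vertex.

**Shape 2** — `<line>` line segment, stroke `#0000ff` → engrave (S362, F3016). Machine vertices: (53.824,61.135) → (101.380,115.048). Open path.

**Shape 3** — `<polyline>` line segment, stroke `#0000ff` → engrave (S362, F3016). Machine vertices: (65.365,195.864) → (100.026,78.004). Open path.

**Shape 4** — `<path>` quadratic bezier, stroke `#0000ff` → engrave (S362, F3016). Control points (SVG): P0=(142.726,21.880), P1=(120.077,80.201), P2=(74.423,153.466); sampled at t=k/6. Machine vertices: (142.726,219.981) → (134.537,200.126) → (125.071,179.440) → (114.326,157.924) → (102.303,135.578) → (89.002,112.402) → (74.423,88.395). Open path.

; Generated by LaserGRBL
G21
G90
G0 X83.391 Y209.102
M3 S362
G01 X92.295 Y209.102 F3016
G01 X92.295 Y153.153
G01 X83.391 Y153.153
G01 X83.391 Y209.102
M5
G0 X53.824 Y61.135
M3 S362
G01 X101.380 Y115.048 F3016
M5
G0 X65.365 Y195.864
M3 S362
G01 X100.026 Y78.004 F3016
M5
G0 X142.726 Y219.981
M3 S362
G01 X134.537 Y200.126 F3016
G01 X125.071 Y179.440
G01 X114.326 Y157.924
G01 X102.303 Y135.578
G01 X89.002 Y112.402
G01 X74.423 Y88.395
M5
G0 X0.000 Y0.000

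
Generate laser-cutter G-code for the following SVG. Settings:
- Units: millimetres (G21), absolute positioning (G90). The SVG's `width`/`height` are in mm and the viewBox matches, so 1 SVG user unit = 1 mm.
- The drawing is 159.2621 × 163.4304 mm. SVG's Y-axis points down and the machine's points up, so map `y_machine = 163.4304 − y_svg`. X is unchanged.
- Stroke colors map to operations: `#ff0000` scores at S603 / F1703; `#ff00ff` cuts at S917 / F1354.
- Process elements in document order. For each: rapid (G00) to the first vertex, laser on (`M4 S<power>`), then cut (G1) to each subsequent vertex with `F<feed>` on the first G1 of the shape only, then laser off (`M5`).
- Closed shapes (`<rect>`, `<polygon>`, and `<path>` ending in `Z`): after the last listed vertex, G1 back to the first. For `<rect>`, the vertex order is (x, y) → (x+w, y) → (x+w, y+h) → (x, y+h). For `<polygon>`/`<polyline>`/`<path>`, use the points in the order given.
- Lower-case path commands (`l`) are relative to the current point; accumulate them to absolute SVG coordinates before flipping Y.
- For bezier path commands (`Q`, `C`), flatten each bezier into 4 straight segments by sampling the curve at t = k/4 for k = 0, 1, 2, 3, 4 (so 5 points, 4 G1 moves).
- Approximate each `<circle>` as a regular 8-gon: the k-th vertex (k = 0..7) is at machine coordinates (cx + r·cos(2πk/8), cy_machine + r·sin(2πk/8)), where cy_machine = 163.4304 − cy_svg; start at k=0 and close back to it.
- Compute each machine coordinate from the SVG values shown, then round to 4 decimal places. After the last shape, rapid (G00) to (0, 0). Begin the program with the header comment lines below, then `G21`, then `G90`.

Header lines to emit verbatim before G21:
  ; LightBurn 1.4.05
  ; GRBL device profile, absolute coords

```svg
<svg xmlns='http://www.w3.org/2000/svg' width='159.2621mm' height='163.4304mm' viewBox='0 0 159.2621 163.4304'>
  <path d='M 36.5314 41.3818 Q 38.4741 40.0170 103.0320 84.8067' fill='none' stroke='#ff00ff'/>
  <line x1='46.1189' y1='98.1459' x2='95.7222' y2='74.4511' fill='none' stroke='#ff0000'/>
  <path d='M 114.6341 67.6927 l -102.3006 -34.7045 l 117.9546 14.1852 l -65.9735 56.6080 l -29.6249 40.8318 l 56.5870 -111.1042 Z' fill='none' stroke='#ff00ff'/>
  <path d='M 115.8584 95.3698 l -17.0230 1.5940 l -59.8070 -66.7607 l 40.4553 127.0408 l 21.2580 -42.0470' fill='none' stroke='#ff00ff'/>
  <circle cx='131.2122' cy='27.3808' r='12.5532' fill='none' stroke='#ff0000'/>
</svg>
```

; LightBurn 1.4.05
; GRBL device profile, absolute coords
G21
G90
G00 X36.5314 Y122.0486
M4 S917
G1 X41.4162 Y119.8463 F1354
G1 X54.1279 Y111.8748
G1 X74.6665 Y98.1339
G1 X103.0320 Y78.6237
M5
G00 X46.1189 Y65.2845
M4 S603
G1 X95.7222 Y88.9793 F1703
M5
G00 X114.6341 Y95.7377
M4 S917
G1 X12.3335 Y130.4422 F1354
G1 X130.2881 Y116.2570
G1 X64.3146 Y59.6490
G1 X34.6897 Y18.8172
G1 X91.2767 Y129.9214
G1 X114.6341 Y95.7377
M5
G00 X115.8584 Y68.0606
M4 S917
G1 X98.8354 Y66.4666 F1354
G1 X39.0284 Y133.2273
G1 X79.4837 Y6.1865
G1 X100.7417 Y48.2335
M5
G00 X143.7654 Y136.0496
M4 S603
G1 X140.0887 Y144.9261 F1703
G1 X131.2122 Y148.6028
G1 X122.3357 Y144.9261
G1 X118.6590 Y136.0496
G1 X122.3357 Y127.1731
G1 X131.2122 Y123.4964
G1 X140.0887 Y127.1731
G1 X143.7654 Y136.0496
M5
G00 X0.0000 Y0.0000

Since the viewBox matches the mm dimensions, user units are millimetres directly. The only transform is the Y-flip y_m = 163.4304 − y_svg.

Shape 1 is a quadratic bezier drawn with `<path>`. Its stroke #ff00ff means cut at S917, F1354. After flipping Y the toolpath is (36.5314,122.0486) → (41.4162,119.8463) → (54.1279,111.8748) → (74.6665,98.1339) → (103.0320,78.6237).

Shape 2 is a line segment drawn with `<line>`. Its stroke #ff0000 means score at S603, F1703. After flipping Y the toolpath is (46.1189,65.2845) → (95.7222,88.9793).

Shape 3 is a closed polygon drawn with `<path>`. Its stroke #ff00ff means cut at S917, F1354. After flipping Y the toolpath is (114.6341,95.7377) → (12.3335,130.4422) → (130.2881,116.2570) → (64.3146,59.6490) → (34.6897,18.8172) → (91.2767,129.9214) → (114.6341,95.7377), returning to the start.

Shape 4 is a open polyline drawn with `<path>`. Its stroke #ff00ff means cut at S917, F1354. After flipping Y the toolpath is (115.8584,68.0606) → (98.8354,66.4666) → (39.0284,133.2273) → (79.4837,6.1865) → (100.7417,48.2335).

Shape 5 is a circle drawn with `<circle>`. Its stroke #ff0000 means score at S603, F1703. After flipping Y the toolpath is (143.7654,136.0496) → (140.0887,144.9261) → (131.2122,148.6028) → (122.3357,144.9261) → (118.6590,136.0496) → (122.3357,127.1731) → (131.2122,123.4964) → (140.0887,127.1731) → (143.7654,136.0496), returning to the start.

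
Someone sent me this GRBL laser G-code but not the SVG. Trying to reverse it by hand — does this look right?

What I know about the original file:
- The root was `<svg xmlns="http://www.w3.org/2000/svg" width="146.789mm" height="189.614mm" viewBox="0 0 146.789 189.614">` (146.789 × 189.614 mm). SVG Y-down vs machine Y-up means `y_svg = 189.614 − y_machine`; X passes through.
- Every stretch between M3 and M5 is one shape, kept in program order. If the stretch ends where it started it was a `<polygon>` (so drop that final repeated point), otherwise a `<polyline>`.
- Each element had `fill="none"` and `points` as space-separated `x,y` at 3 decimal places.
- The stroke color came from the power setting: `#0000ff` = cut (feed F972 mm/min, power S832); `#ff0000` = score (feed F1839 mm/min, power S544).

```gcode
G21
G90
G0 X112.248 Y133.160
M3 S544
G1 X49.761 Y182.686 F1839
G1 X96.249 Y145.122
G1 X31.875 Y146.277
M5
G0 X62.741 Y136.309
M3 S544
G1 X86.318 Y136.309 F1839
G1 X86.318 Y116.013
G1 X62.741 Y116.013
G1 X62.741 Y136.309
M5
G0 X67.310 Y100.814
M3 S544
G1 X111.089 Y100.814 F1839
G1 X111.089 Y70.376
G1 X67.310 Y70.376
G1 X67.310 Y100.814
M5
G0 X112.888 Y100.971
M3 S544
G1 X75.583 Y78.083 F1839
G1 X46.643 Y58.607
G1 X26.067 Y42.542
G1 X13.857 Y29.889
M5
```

<svg xmlns="http://www.w3.org/2000/svg" width="146.789mm" height="189.614mm" viewBox="0 0 146.789 189.614">
  <polyline points="112.248,56.454 49.761,6.928 96.249,44.492 31.875,43.337" fill="none" stroke="#ff0000"/>
  <polygon points="62.741,53.305 86.318,53.305 86.318,73.601 62.741,73.601" fill="none" stroke="#ff0000"/>
  <polygon points="67.310,88.800 111.089,88.800 111.089,119.238 67.310,119.238" fill="none" stroke="#ff0000"/>
  <polyline points="112.888,88.643 75.583,111.531 46.643,131.007 26.067,147.072 13.857,159.725" fill="none" stroke="#ff0000"/>
</svg>

Machine Y-up, SVG Y-down with viewBox height 189.614, so y_svg = 189.614 − y_machine; X carries over. Every run uses S544, so all elements get stroke `#ff0000` (score).

Run 1: The run is open, so emit a `<polyline>` with points (Y-flipped): 112.248,56.454 49.761,6.928 96.249,44.492 31.875,43.337.

Run 2: The run returns to its start, so emit a `<polygon>` with points (Y-flipped): 62.741,53.305 86.318,53.305 86.318,73.601 62.741,73.601.

Run 3: The run returns to its start, so emit a `<polygon>` with points (Y-flipped): 67.310,88.800 111.089,88.800 111.089,119.238 67.310,119.238.

Run 4: The run is open, so emit a `<polyline>` with points (Y-flipped): 112.888,88.643 75.583,111.531 46.643,131.007 26.067,147.072 13.857,159.725.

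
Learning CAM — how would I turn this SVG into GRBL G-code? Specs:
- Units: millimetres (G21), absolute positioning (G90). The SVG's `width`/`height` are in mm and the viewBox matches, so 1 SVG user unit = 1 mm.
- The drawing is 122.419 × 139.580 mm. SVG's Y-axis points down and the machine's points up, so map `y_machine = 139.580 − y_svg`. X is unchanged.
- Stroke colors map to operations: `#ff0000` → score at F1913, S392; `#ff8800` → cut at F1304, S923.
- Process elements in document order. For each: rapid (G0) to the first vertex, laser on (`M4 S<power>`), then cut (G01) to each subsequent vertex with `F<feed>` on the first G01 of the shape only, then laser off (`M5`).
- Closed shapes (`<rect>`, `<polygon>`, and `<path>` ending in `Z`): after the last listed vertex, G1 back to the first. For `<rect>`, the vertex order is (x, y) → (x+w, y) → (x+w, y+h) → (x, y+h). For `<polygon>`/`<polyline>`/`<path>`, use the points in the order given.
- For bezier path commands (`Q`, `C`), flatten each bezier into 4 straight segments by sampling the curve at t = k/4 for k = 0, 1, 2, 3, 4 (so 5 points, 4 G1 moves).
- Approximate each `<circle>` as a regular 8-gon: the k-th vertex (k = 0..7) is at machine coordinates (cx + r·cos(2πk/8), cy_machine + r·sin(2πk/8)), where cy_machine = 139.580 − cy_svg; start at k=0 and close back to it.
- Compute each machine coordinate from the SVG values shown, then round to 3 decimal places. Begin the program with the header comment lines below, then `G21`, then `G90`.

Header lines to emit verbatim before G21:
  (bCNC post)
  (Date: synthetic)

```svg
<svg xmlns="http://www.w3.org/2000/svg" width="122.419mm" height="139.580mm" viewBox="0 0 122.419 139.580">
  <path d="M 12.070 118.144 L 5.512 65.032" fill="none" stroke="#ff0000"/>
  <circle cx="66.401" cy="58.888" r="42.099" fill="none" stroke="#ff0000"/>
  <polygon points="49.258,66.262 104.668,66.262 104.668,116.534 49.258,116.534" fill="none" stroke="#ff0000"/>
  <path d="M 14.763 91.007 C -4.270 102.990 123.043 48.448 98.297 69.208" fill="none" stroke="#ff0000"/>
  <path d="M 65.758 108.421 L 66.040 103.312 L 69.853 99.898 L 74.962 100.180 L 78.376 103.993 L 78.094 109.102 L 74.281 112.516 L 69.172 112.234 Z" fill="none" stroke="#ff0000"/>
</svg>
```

1 u = 1 mm; y_m = 139.580 − y.

[1] `<path>` line segment, #ff0000→score S392 F1913: (12.070,21.436) → (5.512,74.548)

[2] `<circle>` circle, #ff0000→score S392 F1913: (108.500,80.692) → (96.169,110.460) → (66.401,122.791) → (36.633,110.460) → (24.302,80.692) → (36.633,50.924) → (66.401,38.593) → (96.169,50.924) → (108.500,80.692) (closed)

[3] `<polygon>` rectangle, #ff0000→score S392 F1913: (49.258,73.318) → (104.668,73.318) → (104.668,23.046) → (49.258,23.046) → (49.258,73.318) (closed)

[4] `<path>` cubic bezier, #ff0000→score S392 F1913: (14.763,48.573) → (23.266,49.843) → (58.672,62.764) → (93.008,74.039) → (98.297,70.372)

[5] `<path>` regular polygon, #ff0000→score S392 F1913: (65.758,31.159) → (66.040,36.268) → (69.853,39.682) → (74.962,39.400) → (78.376,35.587) → (78.094,30.478) → (74.281,27.064) → (69.172,27.346) → (65.758,31.159) (closed)

(bCNC post)
(Date: synthetic)
G21
G90
G0 X12.070 Y21.436
M4 S392
G01 X5.512 Y74.548 F1913
M5
G0 X108.500 Y80.692
M4 S392
G01 X96.169 Y110.460 F1913
G01 X66.401 Y122.791
G01 X36.633 Y110.460
G01 X24.302 Y80.692
G01 X36.633 Y50.924
G01 X66.401 Y38.593
G01 X96.169 Y50.924
G01 X108.500 Y80.692
M5
G0 X49.258 Y73.318
M4 S392
G01 X104.668 Y73.318 F1913
G01 X104.668 Y23.046
G01 X49.258 Y23.046
G01 X49.258 Y73.318
M5
G0 X14.763 Y48.573
M4 S392
G01 X23.266 Y49.843 F1913
G01 X58.672 Y62.764
G01 X93.008 Y74.039
G01 X98.297 Y70.372
M5
G0 X65.758 Y31.159
M4 S392
G01 X66.040 Y36.268 F1913
G01 X69.853 Y39.682
G01 X74.962 Y39.400
G01 X78.376 Y35.587
G01 X78.094 Y30.478
G01 X74.281 Y27.064
G01 X69.172 Y27.346
G01 X65.758 Y31.159
M5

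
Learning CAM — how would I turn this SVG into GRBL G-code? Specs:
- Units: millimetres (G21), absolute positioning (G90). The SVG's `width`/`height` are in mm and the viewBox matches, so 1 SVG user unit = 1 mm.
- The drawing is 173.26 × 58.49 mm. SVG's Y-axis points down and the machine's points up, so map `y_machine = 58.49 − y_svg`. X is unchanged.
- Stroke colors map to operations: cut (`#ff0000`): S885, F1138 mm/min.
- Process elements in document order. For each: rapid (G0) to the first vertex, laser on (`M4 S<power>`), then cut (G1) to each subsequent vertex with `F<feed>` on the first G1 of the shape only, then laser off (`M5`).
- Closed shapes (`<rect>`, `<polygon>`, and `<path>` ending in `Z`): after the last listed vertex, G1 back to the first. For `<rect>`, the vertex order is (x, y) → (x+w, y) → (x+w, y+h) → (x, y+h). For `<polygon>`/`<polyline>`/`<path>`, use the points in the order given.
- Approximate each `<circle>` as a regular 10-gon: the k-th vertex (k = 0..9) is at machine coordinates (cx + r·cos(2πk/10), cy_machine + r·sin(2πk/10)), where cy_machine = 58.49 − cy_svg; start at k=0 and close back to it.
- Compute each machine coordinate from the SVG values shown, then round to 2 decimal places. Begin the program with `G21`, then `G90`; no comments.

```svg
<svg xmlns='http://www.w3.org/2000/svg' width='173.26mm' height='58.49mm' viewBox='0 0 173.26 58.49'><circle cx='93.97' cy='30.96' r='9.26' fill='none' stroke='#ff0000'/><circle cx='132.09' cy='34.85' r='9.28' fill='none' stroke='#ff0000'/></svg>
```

viewBox `0 0 173.26 58.49` with mm width/height → 1 unit = 1 mm. Flip: y_m = 58.49 − y_svg.

**Shape 1** — `<circle>` circle, stroke `#ff0000` → cut (S885, F1138). Machine vertices: (103.23,27.53) → (101.46,32.97) → (96.83,36.34) → (91.11,36.34) → (86.48,32.97) → (84.71,27.53) → (86.48,22.09) → (91.11,18.72) → (96.83,18.72) → (101.46,22.09) → (103.23,27.53). Closed: final G1 returns to the first vertex.

**Shape 2** — `<circle>` circle, stroke `#ff0000` → cut (S885, F1138). Machine vertices: (141.37,23.64) → (139.60,29.09) → (134.96,32.47) → (129.22,32.47) → (124.58,29.09) → (122.81,23.64) → (124.58,18.19) → (129.22,14.81) → (134.96,14.81) → (139.60,18.19) → (141.37,23.64). Closed: final G1 returns to the first vertex.

G21
G90
G0 X103.23 Y27.53
M4 S885
G1 X101.46 Y32.97 F1138
G1 X96.83 Y36.34
G1 X91.11 Y36.34
G1 X86.48 Y32.97
G1 X84.71 Y27.53
G1 X86.48 Y22.09
G1 X91.11 Y18.72
G1 X96.83 Y18.72
G1 X101.46 Y22.09
G1 X103.23 Y27.53
M5
G0 X141.37 Y23.64
M4 S885
G1 X139.60 Y29.09 F1138
G1 X134.96 Y32.47
G1 X129.22 Y32.47
G1 X124.58 Y29.09
G1 X122.81 Y23.64
G1 X124.58 Y18.19
G1 X129.22 Y14.81
G1 X134.96 Y14.81
G1 X139.60 Y18.19
G1 X141.37 Y23.64
M5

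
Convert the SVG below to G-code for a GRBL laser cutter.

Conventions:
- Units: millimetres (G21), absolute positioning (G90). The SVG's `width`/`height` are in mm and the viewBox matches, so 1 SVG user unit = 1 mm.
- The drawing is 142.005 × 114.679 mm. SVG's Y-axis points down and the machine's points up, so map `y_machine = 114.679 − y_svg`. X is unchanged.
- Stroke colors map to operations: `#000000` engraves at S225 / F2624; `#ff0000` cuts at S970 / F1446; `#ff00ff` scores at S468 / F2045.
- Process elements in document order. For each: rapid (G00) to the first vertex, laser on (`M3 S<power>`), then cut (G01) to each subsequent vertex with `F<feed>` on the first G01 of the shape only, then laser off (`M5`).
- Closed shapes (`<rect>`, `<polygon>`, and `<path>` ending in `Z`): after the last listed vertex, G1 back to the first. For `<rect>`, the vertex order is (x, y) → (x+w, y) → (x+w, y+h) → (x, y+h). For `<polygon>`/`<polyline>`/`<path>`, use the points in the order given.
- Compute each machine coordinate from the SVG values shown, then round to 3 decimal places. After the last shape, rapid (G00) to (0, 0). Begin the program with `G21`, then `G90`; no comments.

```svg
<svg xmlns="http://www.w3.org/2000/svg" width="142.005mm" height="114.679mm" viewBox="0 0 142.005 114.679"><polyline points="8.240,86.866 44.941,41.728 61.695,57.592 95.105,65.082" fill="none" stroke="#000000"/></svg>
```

Since the viewBox matches the mm dimensions, user units are millimetres directly. The only transform is the Y-flip y_m = 114.679 − y_svg.

Shape 1 is a open polyline drawn with `<polyline>`. Its stroke #000000 means engrave at S225, F2624. After flipping Y the toolpath is (8.240,27.813) → (44.941,72.951) → (61.695,57.087) → (95.105,49.597).

G21
G90
G00 X8.240 Y27.813
M3 S225
G01 X44.941 Y72.951 F2624
G01 X61.695 Y57.087
G01 X95.105 Y49.597
M5
G00 X0.000 Y0.000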